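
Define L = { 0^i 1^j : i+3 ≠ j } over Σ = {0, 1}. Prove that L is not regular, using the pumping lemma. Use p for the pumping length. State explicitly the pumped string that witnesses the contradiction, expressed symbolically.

0^{p+p!} 1^{p+p!+3}

Assume L is regular; let p be its pumping constant.
Choose w = 0^p 1^{p+p!+3}. Since p ≠ (p+p!+3)-3 = p+p!, w ∈ L; and |w| ≥ p.
Write w = xyz as guaranteed by the lemma, with |xy| ≤ p and |y| ≥ 1.
Since the first p symbols of w are all 0's and |xy| ≤ p, y lies entirely in the leading 0-block: y = 0^k for some k with 1 ≤ k ≤ p.
Since 1 ≤ k ≤ p, k divides p!; set t = 1 + p!/k. Then xy^t z has p + (p!/k)·k = p + p! copies of 0. Now the 0-count is p+p! and (1-count)-3 = (p+p!+3)-3 = p+p!, so i+3 ≠ j fails. So xy^t z = 0^{p+p!} 1^{p+p!+3} ∉ L.
Contradiction. Therefore L is not regular.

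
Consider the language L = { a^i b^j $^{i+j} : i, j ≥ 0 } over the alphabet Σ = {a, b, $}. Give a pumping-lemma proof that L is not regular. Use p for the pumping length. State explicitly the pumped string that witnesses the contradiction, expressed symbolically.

a^{p+k} b^p $^{2p}

Assume L is regular. Let p be the pumping length given by the pumping lemma.
Take w = a^p b^p $^{2p} ∈ L (with i=j=p, i+j=2p), |w| = 4p ≥ p.
By the pumping lemma, w = xyz with |xy| ≤ p and |y| > 0.
The first p characters of w are a's, so xy (and hence y) consists only of a's. Write y = a^k, 1 ≤ k ≤ p.
Consider xy^2z = a^{p+k} b^p $^{2p}. Now the a- and b-counts sum to 2p+k, but the $-count is 2p ≠ 2p+k. So xy^2z ∉ L.
This contradicts the pumping lemma, so L is not regular.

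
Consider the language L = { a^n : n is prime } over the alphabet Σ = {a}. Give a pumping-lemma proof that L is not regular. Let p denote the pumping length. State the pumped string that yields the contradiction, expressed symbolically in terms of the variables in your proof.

a^{q(1+k)}

Suppose for contradiction that L is regular, and let p be the pumping length.
Let q be a prime with q ≥ p+2 (infinitely many primes exist), and take w = a^q ∈ L with |w| = q ≥ p.
The pumping lemma gives a decomposition w = xyz where |xy| ≤ p and y is nonempty.
Then y = a^k for some k with 1 ≤ k ≤ p.
Since 1 ≤ k ≤ p, |xz| = q-k. Pump with i = q+1: |xy^{q+1}z| = (q-k)+(q+1)k = q+qk = q(1+k), which is composite (both factors ≥ 2). So xy^{q+1}z = a^{q(1+k)} ∉ L.
This contradicts the pumping lemma, so L is not regular.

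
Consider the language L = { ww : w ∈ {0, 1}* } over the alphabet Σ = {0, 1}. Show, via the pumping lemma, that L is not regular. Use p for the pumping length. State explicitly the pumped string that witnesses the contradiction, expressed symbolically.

Assume L is regular. Let p be the pumping length given by the pumping lemma.
Take w = 0^p 1^p 0^p 1^p = uu where u = 0^p1^p; then w ∈ L and |w| = 4p ≥ p.
Write w = xyz as guaranteed by the lemma, with |xy| ≤ p and y is nonempty.
Because |xy| ≤ p and w begins with p copies of 0, we have y = 0^k with 1 ≤ k ≤ p.
Pump with i = 2: xy^2z = 0^{p+k} 1^p 0^p 1^p, of length 4p+k. Suppose this equals vv. The string starts with 0 and ends with 1, so v does too; thus the boundary between the two copies of v is a 1→0 transition. There is exactly one such transition, at position 2p+k, so |v| = 2p+k and |vv| = 4p+2k ≠ 4p+k since k ≥ 1. So xy^2z ∉ L.
Contradiction. Therefore L is not regular.

0^{p+k} 1^p 0^p 1^p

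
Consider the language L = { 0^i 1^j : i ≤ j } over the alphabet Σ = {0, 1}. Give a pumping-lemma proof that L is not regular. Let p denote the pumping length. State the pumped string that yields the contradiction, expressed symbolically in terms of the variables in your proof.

Assume L is regular; let p be its pumping constant.
Choose w = 0^p 1^p ∈ L, with |w| = 2p ≥ p.
Write w = xyz as guaranteed by the lemma, with |xy| ≤ p and |y| > 0.
Since the first p symbols of w are all 0's and |xy| ≤ p, y lies entirely in the leading 0-block: y = 0^k for some k with 1 ≤ k ≤ p.
Consider xy^2z = 0^{p+k} 1^p. Since k ≥ 1, the 0-count p+k exceeds the 1-count p, so i ≤ j fails; thus xy^2z ∉ L.
This contradicts the pumping lemma, so L is not regular.

0^{p+k} 1^p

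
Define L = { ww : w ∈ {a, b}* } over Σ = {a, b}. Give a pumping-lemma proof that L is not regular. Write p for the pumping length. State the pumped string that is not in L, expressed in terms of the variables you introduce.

a^{p+k} b^p a^p b^p

Assume L is regular. Let p be the pumping length given by the pumping lemma.
Take w = a^p b^p a^p b^p = uu where u = a^pb^p; then w ∈ L and |w| = 4p ≥ p.
The pumping lemma gives a decomposition w = xyz where |xy| ≤ p and |y| ≥ 1.
Because |xy| ≤ p and w begins with p copies of a, we have y = a^k with 1 ≤ k ≤ p.
Pump with i = 2: xy^2z = a^{p+k} b^p a^p b^p, of length 4p+k. Suppose this equals vv. The string starts with a and ends with b, so v does too; thus the boundary between the two copies of v is a b→a transition. There is exactly one such transition, at position 2p+k, so |v| = 2p+k and |vv| = 4p+2k ≠ 4p+k since k ≥ 1. So xy^2z ∉ L.
This is a contradiction; hence L is not regular.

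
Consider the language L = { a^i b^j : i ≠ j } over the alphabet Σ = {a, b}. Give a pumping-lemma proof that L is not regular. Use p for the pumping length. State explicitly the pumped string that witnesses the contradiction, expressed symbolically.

Suppose for contradiction that L is regular, and let p be the pumping length.
Choose w = a^p b^{p+p!}. Since p ≠ p+p!, w ∈ L; and |w| ≥ p.
The pumping lemma gives a decomposition w = xyz where |xy| ≤ p and |y| ≥ 1.
The first p characters of w are a's, so xy (and hence y) consists only of a's. Write y = a^k, 1 ≤ k ≤ p.
Since 1 ≤ k ≤ p, k divides p!; set t = 1 + p!/k. Then xy^t z has p + (p!/k)·k = p + p! copies of a. Now the a-count equals the b-count, so i ≠ j fails. So xy^t z = a^{p+p!} b^{p+p!} ∉ L.
This contradicts the pumping lemma, so L is not regular.

a^{p+p!} b^{p+p!}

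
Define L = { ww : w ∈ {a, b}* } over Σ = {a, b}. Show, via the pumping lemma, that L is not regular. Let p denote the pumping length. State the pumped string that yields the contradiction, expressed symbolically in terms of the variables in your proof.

Assume L is regular. Let p be the pumping length given by the pumping lemma.
Take w = a^p b^p a^p b^p = uu where u = a^pb^p; then w ∈ L and |w| = 4p ≥ p.
Write w = xyz as guaranteed by the lemma, with |xy| ≤ p and |y| > 0.
Because |xy| ≤ p and w begins with p copies of a, we have y = a^k with 1 ≤ k ≤ p.
Pump with i = 2: xy^2z = a^{p+k} b^p a^p b^p, of length 4p+k. Suppose this equals vv. The string starts with a and ends with b, so v does too; thus the boundary between the two copies of v is a b→a transition. There is exactly one such transition, at position 2p+k, so |v| = 2p+k and |vv| = 4p+2k ≠ 4p+k since k ≥ 1. So xy^2z ∉ L.
This contradicts the pumping lemma, so L is not regular.

a^{p+k} b^p a^p b^p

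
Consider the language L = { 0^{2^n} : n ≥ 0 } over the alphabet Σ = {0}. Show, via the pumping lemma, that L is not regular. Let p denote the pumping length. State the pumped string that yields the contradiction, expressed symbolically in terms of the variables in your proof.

0^{2^p+k}

Assume L is regular; let p be its pumping constant.
Take w = 0^{2^p} ∈ L with |w| = 2^p ≥ p.
The pumping lemma gives a decomposition w = xyz where |xy| ≤ p and |y| ≥ 1.
Then y = 0^k for some k with 1 ≤ k ≤ p.
Pump with i = 2: xy^2z = 0^{2^p+k}. Since 1 ≤ k ≤ p < 2^p, we have 2^p < 2^p+k < 2^{p+1}, so 2^p+k is not a power of 2. So xy^2z ∉ L.
This is a contradiction; hence L is not regular.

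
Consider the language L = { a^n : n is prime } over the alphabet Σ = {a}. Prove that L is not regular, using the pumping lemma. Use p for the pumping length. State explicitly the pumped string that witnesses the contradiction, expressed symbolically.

a^{q(1+k)}

Suppose for contradiction that L is regular, and let p be the pumping length.
Let q be a prime with q ≥ p+2 (infinitely many primes exist), and take w = a^q ∈ L with |w| = q ≥ p.
By the pumping lemma, w = xyz with |xy| ≤ p and |y| ≥ 1.
Then y = a^k for some k with 1 ≤ k ≤ p.
Since 1 ≤ k ≤ p, |xz| = q-k. Pump with i = q+1: |xy^{q+1}z| = (q-k)+(q+1)k = q+qk = q(1+k), which is composite (both factors ≥ 2). So xy^{q+1}z = a^{q(1+k)} ∉ L.
This contradicts the pumping lemma, so L is not regular.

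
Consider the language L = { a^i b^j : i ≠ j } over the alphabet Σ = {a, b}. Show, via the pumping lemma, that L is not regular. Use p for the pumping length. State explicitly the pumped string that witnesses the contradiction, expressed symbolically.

Assume L is regular. Let p be the pumping length given by the pumping lemma.
Choose w = a^p b^{p+p!}. Since p ≠ p+p!, w ∈ L; and |w| ≥ p.
By the pumping lemma, w = xyz with |xy| ≤ p and y is nonempty.
The first p characters of w are a's, so xy (and hence y) consists only of a's. Write y = a^k, 1 ≤ k ≤ p.
Since 1 ≤ k ≤ p, k divides p!; set t = 1 + p!/k. Then xy^t z has p + (p!/k)·k = p + p! copies of a. Now the a-count equals the b-count, so i ≠ j fails. So xy^t z = a^{p+p!} b^{p+p!} ∉ L.
This contradicts the pumping lemma, so L is not regular.

a^{p+p!} b^{p+p!}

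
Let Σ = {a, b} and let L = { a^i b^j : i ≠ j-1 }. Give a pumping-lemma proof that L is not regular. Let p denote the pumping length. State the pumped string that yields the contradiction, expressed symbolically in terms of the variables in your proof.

Toward a contradiction, assume L is regular with pumping length p.
Choose w = a^p b^{p+p!+1}. Since p ≠ (p+p!+1)-1 = p+p!, w ∈ L; and |w| ≥ p.
By the pumping lemma, w = xyz with |xy| ≤ p and |y| > 0.
Since the first p symbols of w are all a's and |xy| ≤ p, y lies entirely in the leading a-block: y = a^k for some k with 1 ≤ k ≤ p.
Since 1 ≤ k ≤ p, k divides p!; set t = 1 + p!/k. Then xy^t z has p + (p!/k)·k = p + p! copies of a. Now the a-count is p+p! and (b-count)-1 = (p+p!+1)-1 = p+p!, so i ≠ j-1 fails. So xy^t z = a^{p+p!} b^{p+p!+1} ∉ L.
This contradicts the pumping lemma, so L is not regular.

a^{p+p!} b^{p+p!+1}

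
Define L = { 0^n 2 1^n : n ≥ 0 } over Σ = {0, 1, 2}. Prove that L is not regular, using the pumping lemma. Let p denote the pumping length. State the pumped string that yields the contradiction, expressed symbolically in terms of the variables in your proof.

0^{p+k} 2 1^p

Toward a contradiction, assume L is regular with pumping length p.
Take w = 0^p 2 1^p ∈ L with |w| = 2p+1 ≥ p.
By the pumping lemma, w = xyz with |xy| ≤ p and y is nonempty.
The first p characters of w are 0's, so xy (and hence y) consists only of 0's. Write y = 0^k, 1 ≤ k ≤ p.
Pump with i = 2: xy^2z = 0^{p+k} 2 1^p, which would require p+k = p. But k ≥ 1, so xy^2z ∉ L.
This is a contradiction; hence L is not regular.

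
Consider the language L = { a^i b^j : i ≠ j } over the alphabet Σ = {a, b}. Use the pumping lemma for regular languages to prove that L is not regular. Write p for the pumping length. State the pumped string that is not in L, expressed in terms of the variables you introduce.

Toward a contradiction, assume L is regular with pumping length p.
Choose w = a^p b^{p+p!}. Since p ≠ p+p!, w ∈ L; and |w| ≥ p.
The pumping lemma gives a decomposition w = xyz where |xy| ≤ p and |y| > 0.
The first p characters of w are a's, so xy (and hence y) consists only of a's. Write y = a^k, 1 ≤ k ≤ p.
Since 1 ≤ k ≤ p, k divides p!; set t = 1 + p!/k. Then xy^t z has p + (p!/k)·k = p + p! copies of a. Now the a-count equals the b-count, so i ≠ j fails. So xy^t z = a^{p+p!} b^{p+p!} ∉ L.
This contradicts the pumping lemma, so L is not regular.

a^{p+p!} b^{p+p!}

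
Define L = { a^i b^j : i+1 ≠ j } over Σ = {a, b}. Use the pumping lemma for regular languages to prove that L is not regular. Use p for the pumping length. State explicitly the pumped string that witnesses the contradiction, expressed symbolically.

a^{p+p!} b^{p+p!+1}

Assume L is regular; let p be its pumping constant.
Choose w = a^p b^{p+p!+1}. Since p ≠ (p+p!+1)-1 = p+p!, w ∈ L; and |w| ≥ p.
By the pumping lemma, w = xyz with |xy| ≤ p and |y| ≥ 1.
The first p characters of w are a's, so xy (and hence y) consists only of a's. Write y = a^k, 1 ≤ k ≤ p.
Since 1 ≤ k ≤ p, k divides p!; set t = 1 + p!/k. Then xy^t z has p + (p!/k)·k = p + p! copies of a. Now the a-count is p+p! and (b-count)-1 = (p+p!+1)-1 = p+p!, so i+1 ≠ j fails. So xy^t z = a^{p+p!} b^{p+p!+1} ∉ L.
Contradiction. Therefore L is not regular.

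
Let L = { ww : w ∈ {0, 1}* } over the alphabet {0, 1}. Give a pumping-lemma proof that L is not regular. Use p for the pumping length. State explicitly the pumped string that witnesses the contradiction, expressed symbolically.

Toward a contradiction, assume L is regular with pumping length p.
Take w = 0^p 1^p 0^p 1^p = uu where u = 0^p1^p; then w ∈ L and |w| = 4p ≥ p.
Write w = xyz as guaranteed by the lemma, with |xy| ≤ p and |y| > 0.
Because |xy| ≤ p and w begins with p copies of 0, we have y = 0^k with 1 ≤ k ≤ p.
Pump with i = 2: xy^2z = 0^{p+k} 1^p 0^p 1^p, of length 4p+k. Suppose this equals vv. The string starts with 0 and ends with 1, so v does too; thus the boundary between the two copies of v is a 1→0 transition. There is exactly one such transition, at position 2p+k, so |v| = 2p+k and |vv| = 4p+2k ≠ 4p+k since k ≥ 1. So xy^2z ∉ L.
This contradicts the pumping lemma, so L is not regular.

0^{p+k} 1^p 0^p 1^p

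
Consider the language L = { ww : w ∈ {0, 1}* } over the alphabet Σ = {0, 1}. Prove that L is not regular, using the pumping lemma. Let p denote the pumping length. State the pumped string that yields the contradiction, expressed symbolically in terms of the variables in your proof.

Toward a contradiction, assume L is regular with pumping length p.
Take w = 0^p 1^p 0^p 1^p = uu where u = 0^p1^p; then w ∈ L and |w| = 4p ≥ p.
Write w = xyz as guaranteed by the lemma, with |xy| ≤ p and y is nonempty.
Because |xy| ≤ p and w begins with p copies of 0, we have y = 0^k with 1 ≤ k ≤ p.
Pump with i = 2: xy^2z = 0^{p+k} 1^p 0^p 1^p, of length 4p+k. Suppose this equals vv. The string starts with 0 and ends with 1, so v does too; thus the boundary between the two copies of v is a 1→0 transition. There is exactly one such transition, at position 2p+k, so |v| = 2p+k and |vv| = 4p+2k ≠ 4p+k since k ≥ 1. So xy^2z ∉ L.
This is a contradiction; hence L is not regular.

0^{p+k} 1^p 0^p 1^p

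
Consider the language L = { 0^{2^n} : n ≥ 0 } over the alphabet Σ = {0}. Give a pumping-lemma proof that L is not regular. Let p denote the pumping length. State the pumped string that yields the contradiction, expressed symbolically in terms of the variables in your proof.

Toward a contradiction, assume L is regular with pumping length p.
Take w = 0^{2^p} ∈ L with |w| = 2^p ≥ p.
The pumping lemma gives a decomposition w = xyz where |xy| ≤ p and |y| ≥ 1.
Then y = 0^k for some k with 1 ≤ k ≤ p.
Pump with i = 2: xy^2z = 0^{2^p+k}. Since 1 ≤ k ≤ p < 2^p, we have 2^p < 2^p+k < 2^{p+1}, so 2^p+k is not a power of 2. So xy^2z ∉ L.
Contradiction. Therefore L is not regular.

0^{2^p+k}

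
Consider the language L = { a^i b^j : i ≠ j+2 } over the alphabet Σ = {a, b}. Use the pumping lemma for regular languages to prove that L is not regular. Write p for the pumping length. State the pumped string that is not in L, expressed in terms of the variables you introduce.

a^{p+p!} b^{p+p!-2}

Toward a contradiction, assume L is regular with pumping length p.
Choose w = a^p b^{p+p!-2}. Since p ≠ (p+p!-2)+2 = p+p!, w ∈ L; and |w| ≥ p.
The pumping lemma gives a decomposition w = xyz where |xy| ≤ p and |y| ≥ 1.
Since the first p symbols of w are all a's and |xy| ≤ p, y lies entirely in the leading a-block: y = a^k for some k with 1 ≤ k ≤ p.
Since 1 ≤ k ≤ p, k divides p!; set t = 1 + p!/k. Then xy^t z has p + (p!/k)·k = p + p! copies of a. Now the a-count is p+p! and (b-count)+2 = (p+p!-2)+2 = p+p!, so i ≠ j+2 fails. So xy^t z = a^{p+p!} b^{p+p!-2} ∉ L.
This contradicts the pumping lemma, so L is not regular.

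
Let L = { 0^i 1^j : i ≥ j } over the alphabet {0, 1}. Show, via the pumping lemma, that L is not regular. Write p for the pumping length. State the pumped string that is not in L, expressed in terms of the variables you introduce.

0^{p-k} 1^p

Assume L is regular; let p be its pumping constant.
Choose w = 0^p 1^p ∈ L, with |w| = 2p ≥ p.
By the pumping lemma, w = xyz with |xy| ≤ p and |y| ≥ 1.
Because |xy| ≤ p and w begins with p copies of 0, we have y = 0^k with 1 ≤ k ≤ p.
Consider xy^0z = xz = 0^{p-k} 1^p. Since k ≥ 1, the 0-count p-k is less than p, so i ≥ j fails; thus xz ∉ L.
This contradicts the pumping lemma, so L is not regular.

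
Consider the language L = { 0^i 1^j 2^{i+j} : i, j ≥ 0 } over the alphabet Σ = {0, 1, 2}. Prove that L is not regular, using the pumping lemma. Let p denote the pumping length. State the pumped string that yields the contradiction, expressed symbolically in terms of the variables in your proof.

0^{p+k} 1^p 2^{2p}

Suppose for contradiction that L is regular, and let p be the pumping length.
Take w = 0^p 1^p 2^{2p} ∈ L (with i=j=p, i+j=2p), |w| = 4p ≥ p.
The pumping lemma gives a decomposition w = xyz where |xy| ≤ p and |y| ≥ 1.
Because |xy| ≤ p and w begins with p copies of 0, we have y = 0^k with 1 ≤ k ≤ p.
Consider xy^2z = 0^{p+k} 1^p 2^{2p}. Now the 0- and 1-counts sum to 2p+k, but the 2-count is 2p ≠ 2p+k. So xy^2z ∉ L.
This is a contradiction; hence L is not regular.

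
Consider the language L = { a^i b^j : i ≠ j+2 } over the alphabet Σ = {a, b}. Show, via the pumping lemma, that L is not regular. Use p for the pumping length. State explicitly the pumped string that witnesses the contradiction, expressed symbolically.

a^{p+p!} b^{p+p!-2}

Assume L is regular. Let p be the pumping length given by the pumping lemma.
Choose w = a^p b^{p+p!-2}. Since p ≠ (p+p!-2)+2 = p+p!, w ∈ L; and |w| ≥ p.
Write w = xyz as guaranteed by the lemma, with |xy| ≤ p and y is nonempty.
Since the first p symbols of w are all a's and |xy| ≤ p, y lies entirely in the leading a-block: y = a^k for some k with 1 ≤ k ≤ p.
Since 1 ≤ k ≤ p, k divides p!; set t = 1 + p!/k. Then xy^t z has p + (p!/k)·k = p + p! copies of a. Now the a-count is p+p! and (b-count)+2 = (p+p!-2)+2 = p+p!, so i ≠ j+2 fails. So xy^t z = a^{p+p!} b^{p+p!-2} ∉ L.
This is a contradiction; hence L is not regular.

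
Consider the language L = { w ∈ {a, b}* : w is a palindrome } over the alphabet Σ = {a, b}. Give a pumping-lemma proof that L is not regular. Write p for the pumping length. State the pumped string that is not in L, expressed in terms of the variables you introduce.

Suppose for contradiction that L is regular, and let p be the pumping length.
Take w = a^p b a^p, a palindrome of length 2p+1 ≥ p.
By the pumping lemma, w = xyz with |xy| ≤ p and y is nonempty.
Since the first p symbols of w are all a's and |xy| ≤ p, y lies entirely in the leading a-block: y = a^k for some k with 1 ≤ k ≤ p.
Pump with i = 2: xy^2z = a^{p+k} b a^p. Its reverse is a^p b a^{p+k}, which differs from xy^2z since k ≥ 1. So xy^2z is not a palindrome and xy^2z ∉ L.
Contradiction. Therefore L is not regular.

a^{p+k} b a^p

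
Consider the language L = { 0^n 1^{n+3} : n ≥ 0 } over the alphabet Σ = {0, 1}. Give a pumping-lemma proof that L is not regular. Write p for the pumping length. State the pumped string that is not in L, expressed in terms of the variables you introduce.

Assume L is regular. Let p be the pumping length given by the pumping lemma.
Let w = 0^p 1^{p+3} ∈ L; note |w| = 2p+3 ≥ p.
By the pumping lemma, w = xyz with |xy| ≤ p and |y| > 0.
Since the first p symbols of w are all 0's and |xy| ≤ p, y lies entirely in the leading 0-block: y = 0^k for some k with 1 ≤ k ≤ p.
Pump with i = 2: xy^2z = 0^{p+k} 1^{p+3}. For this to lie in L we would need p+3 = (p+k)+3, which forces k = 0. But k ≥ 1, so xy^2z ∉ L.
This contradicts the pumping lemma, so L is not regular.

0^{p+k} 1^{p+3}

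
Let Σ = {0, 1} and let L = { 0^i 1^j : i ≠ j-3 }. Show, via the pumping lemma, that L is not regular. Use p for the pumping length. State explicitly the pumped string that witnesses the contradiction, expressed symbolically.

Assume L is regular; let p be its pumping constant.
Choose w = 0^p 1^{p+p!+3}. Since p ≠ (p+p!+3)-3 = p+p!, w ∈ L; and |w| ≥ p.
Write w = xyz as guaranteed by the lemma, with |xy| ≤ p and |y| > 0.
Since the first p symbols of w are all 0's and |xy| ≤ p, y lies entirely in the leading 0-block: y = 0^k for some k with 1 ≤ k ≤ p.
Since 1 ≤ k ≤ p, k divides p!; set t = 1 + p!/k. Then xy^t z has p + (p!/k)·k = p + p! copies of 0. Now the 0-count is p+p! and (1-count)-3 = (p+p!+3)-3 = p+p!, so i ≠ j-3 fails. So xy^t z = 0^{p+p!} 1^{p+p!+3} ∉ L.
Contradiction. Therefore L is not regular.

0^{p+p!} 1^{p+p!+3}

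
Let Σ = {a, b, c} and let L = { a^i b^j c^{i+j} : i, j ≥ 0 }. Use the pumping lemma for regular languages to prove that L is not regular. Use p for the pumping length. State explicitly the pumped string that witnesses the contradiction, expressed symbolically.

Assume L is regular. Let p be the pumping length given by the pumping lemma.
Take w = a^p b^p c^{2p} ∈ L (with i=j=p, i+j=2p), |w| = 4p ≥ p.
Write w = xyz as guaranteed by the lemma, with |xy| ≤ p and y is nonempty.
Because |xy| ≤ p and w begins with p copies of a, we have y = a^k with 1 ≤ k ≤ p.
Consider xy^2z = a^{p+k} b^p c^{2p}. Now the a- and b-counts sum to 2p+k, but the c-count is 2p ≠ 2p+k. So xy^2z ∉ L.
Contradiction. Therefore L is not regular.

a^{p+k} b^p c^{2p}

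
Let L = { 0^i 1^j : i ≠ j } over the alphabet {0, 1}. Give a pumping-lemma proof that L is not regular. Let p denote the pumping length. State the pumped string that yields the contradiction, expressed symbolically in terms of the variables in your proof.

0^{p+p!} 1^{p+p!}

Assume L is regular; let p be its pumping constant.
Choose w = 0^p 1^{p+p!}. Since p ≠ p+p!, w ∈ L; and |w| ≥ p.
Write w = xyz as guaranteed by the lemma, with |xy| ≤ p and |y| ≥ 1.
The first p characters of w are 0's, so xy (and hence y) consists only of 0's. Write y = 0^k, 1 ≤ k ≤ p.
Since 1 ≤ k ≤ p, k divides p!; set t = 1 + p!/k. Then xy^t z has p + (p!/k)·k = p + p! copies of 0. Now the 0-count equals the 1-count, so i ≠ j fails. So xy^t z = 0^{p+p!} 1^{p+p!} ∉ L.
Contradiction. Therefore L is not regular.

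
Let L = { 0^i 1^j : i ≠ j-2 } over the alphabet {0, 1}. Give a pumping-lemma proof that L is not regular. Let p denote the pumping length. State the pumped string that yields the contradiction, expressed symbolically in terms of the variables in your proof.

Toward a contradiction, assume L is regular with pumping length p.
Choose w = 0^p 1^{p+p!+2}. Since p ≠ (p+p!+2)-2 = p+p!, w ∈ L; and |w| ≥ p.
By the pumping lemma, w = xyz with |xy| ≤ p and |y| ≥ 1.
Because |xy| ≤ p and w begins with p copies of 0, we have y = 0^k with 1 ≤ k ≤ p.
Since 1 ≤ k ≤ p, k divides p!; set t = 1 + p!/k. Then xy^t z has p + (p!/k)·k = p + p! copies of 0. Now the 0-count is p+p! and (1-count)-2 = (p+p!+2)-2 = p+p!, so i ≠ j-2 fails. So xy^t z = 0^{p+p!} 1^{p+p!+2} ∉ L.
This is a contradiction; hence L is not regular.

0^{p+p!} 1^{p+p!+2}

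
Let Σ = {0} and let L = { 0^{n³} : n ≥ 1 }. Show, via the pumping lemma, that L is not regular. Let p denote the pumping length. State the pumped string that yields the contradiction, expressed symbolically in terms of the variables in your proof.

0^{p³+k}

Assume L is regular. Let p be the pumping length given by the pumping lemma.
Take w = 0^{p³} ∈ L with |w| = p³ ≥ p.
The pumping lemma gives a decomposition w = xyz where |xy| ≤ p and |y| > 0.
Then y = 0^k for some k with 1 ≤ k ≤ p.
Pump with i = 2: xy^2z = 0^{p³+k}. Since 1 ≤ k ≤ p, p³ < p³+k ≤ p³+p < p³+3p²+3p+1 = (p+1)³, so p³+k is not a perfect cube. So xy^2z ∉ L.
This is a contradiction; hence L is not regular.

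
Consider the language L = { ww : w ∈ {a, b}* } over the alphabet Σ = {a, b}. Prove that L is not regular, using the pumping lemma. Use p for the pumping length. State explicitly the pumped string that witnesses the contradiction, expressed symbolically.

a^{p+k} b^p a^p b^p

Suppose for contradiction that L is regular, and let p be the pumping length.
Take w = a^p b^p a^p b^p = uu where u = a^pb^p; then w ∈ L and |w| = 4p ≥ p.
The pumping lemma gives a decomposition w = xyz where |xy| ≤ p and y is nonempty.
The first p characters of w are a's, so xy (and hence y) consists only of a's. Write y = a^k, 1 ≤ k ≤ p.
Pump with i = 2: xy^2z = a^{p+k} b^p a^p b^p, of length 4p+k. Suppose this equals vv. The string starts with a and ends with b, so v does too; thus the boundary between the two copies of v is a b→a transition. There is exactly one such transition, at position 2p+k, so |v| = 2p+k and |vv| = 4p+2k ≠ 4p+k since k ≥ 1. So xy^2z ∉ L.
This is a contradiction; hence L is not regular.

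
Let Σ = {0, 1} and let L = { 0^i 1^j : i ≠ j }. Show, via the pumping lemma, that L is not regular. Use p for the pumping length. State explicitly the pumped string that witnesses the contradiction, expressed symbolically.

0^{p+p!} 1^{p+p!}

Assume L is regular. Let p be the pumping length given by the pumping lemma.
Choose w = 0^p 1^{p+p!}. Since p ≠ p+p!, w ∈ L; and |w| ≥ p.
The pumping lemma gives a decomposition w = xyz where |xy| ≤ p and |y| > 0.
The first p characters of w are 0's, so xy (and hence y) consists only of 0's. Write y = 0^k, 1 ≤ k ≤ p.
Since 1 ≤ k ≤ p, k divides p!; set t = 1 + p!/k. Then xy^t z has p + (p!/k)·k = p + p! copies of 0. Now the 0-count equals the 1-count, so i ≠ j fails. So xy^t z = 0^{p+p!} 1^{p+p!} ∉ L.
Contradiction. Therefore L is not regular.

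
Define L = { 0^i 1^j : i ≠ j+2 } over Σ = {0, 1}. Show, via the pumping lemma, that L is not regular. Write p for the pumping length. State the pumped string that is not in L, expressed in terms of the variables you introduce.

Assume L is regular; let p be its pumping constant.
Choose w = 0^p 1^{p+p!-2}. Since p ≠ (p+p!-2)+2 = p+p!, w ∈ L; and |w| ≥ p.
The pumping lemma gives a decomposition w = xyz where |xy| ≤ p and |y| > 0.
Since the first p symbols of w are all 0's and |xy| ≤ p, y lies entirely in the leading 0-block: y = 0^k for some k with 1 ≤ k ≤ p.
Since 1 ≤ k ≤ p, k divides p!; set t = 1 + p!/k. Then xy^t z has p + (p!/k)·k = p + p! copies of 0. Now the 0-count is p+p! and (1-count)+2 = (p+p!-2)+2 = p+p!, so i ≠ j+2 fails. So xy^t z = 0^{p+p!} 1^{p+p!-2} ∉ L.
This is a contradiction; hence L is not regular.

0^{p+p!} 1^{p+p!-2}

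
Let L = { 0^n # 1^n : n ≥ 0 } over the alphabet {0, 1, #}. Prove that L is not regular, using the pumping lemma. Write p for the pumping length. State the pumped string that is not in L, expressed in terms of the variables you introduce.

Assume L is regular. Let p be the pumping length given by the pumping lemma.
Take w = 0^p # 1^p ∈ L with |w| = 2p+1 ≥ p.
By the pumping lemma, w = xyz with |xy| ≤ p and |y| ≥ 1.
Since the first p symbols of w are all 0's and |xy| ≤ p, y lies entirely in the leading 0-block: y = 0^k for some k with 1 ≤ k ≤ p.
Pump with i = 2: xy^2z = 0^{p+k} # 1^p, which would require p+k = p. But k ≥ 1, so xy^2z ∉ L.
Contradiction. Therefore L is not regular.

0^{p+k} # 1^p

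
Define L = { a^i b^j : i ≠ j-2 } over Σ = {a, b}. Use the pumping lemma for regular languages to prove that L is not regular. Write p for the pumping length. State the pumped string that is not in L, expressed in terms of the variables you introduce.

a^{p+p!} b^{p+p!+2}

Suppose for contradiction that L is regular, and let p be the pumping length.
Choose w = a^p b^{p+p!+2}. Since p ≠ (p+p!+2)-2 = p+p!, w ∈ L; and |w| ≥ p.
The pumping lemma gives a decomposition w = xyz where |xy| ≤ p and |y| ≥ 1.
The first p characters of w are a's, so xy (and hence y) consists only of a's. Write y = a^k, 1 ≤ k ≤ p.
Since 1 ≤ k ≤ p, k divides p!; set t = 1 + p!/k. Then xy^t z has p + (p!/k)·k = p + p! copies of a. Now the a-count is p+p! and (b-count)-2 = (p+p!+2)-2 = p+p!, so i ≠ j-2 fails. So xy^t z = a^{p+p!} b^{p+p!+2} ∉ L.
This is a contradiction; hence L is not regular.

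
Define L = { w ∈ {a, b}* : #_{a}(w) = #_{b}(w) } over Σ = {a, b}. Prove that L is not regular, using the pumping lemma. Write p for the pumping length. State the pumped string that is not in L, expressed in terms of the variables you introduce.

Suppose for contradiction that L is regular, and let p be the pumping length.
Choose w = a^p b^p ∈ L with |w| = 2p ≥ p.
The pumping lemma gives a decomposition w = xyz where |xy| ≤ p and y is nonempty.
Since the first p symbols of w are all a's and |xy| ≤ p, y lies entirely in the leading a-block: y = a^k for some k with 1 ≤ k ≤ p.
Pump with i = 2: xy^2z = a^{p+k} b^p has p+k occurrences of a but only p of b. Since k ≥ 1 the counts differ, so xy^2z ∉ L.
This is a contradiction; hence L is not regular.

a^{p+k} b^p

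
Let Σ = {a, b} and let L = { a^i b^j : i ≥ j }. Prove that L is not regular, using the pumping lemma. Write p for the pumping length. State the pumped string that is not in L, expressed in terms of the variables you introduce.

a^{p-k} b^p

Suppose for contradiction that L is regular, and let p be the pumping length.
Choose w = a^p b^p ∈ L, with |w| = 2p ≥ p.
Write w = xyz as guaranteed by the lemma, with |xy| ≤ p and y is nonempty.
The first p characters of w are a's, so xy (and hence y) consists only of a's. Write y = a^k, 1 ≤ k ≤ p.
Consider xy^0z = xz = a^{p-k} b^p. Since k ≥ 1, the a-count p-k is less than p, so i ≥ j fails; thus xz ∉ L.
This is a contradiction; hence L is not regular.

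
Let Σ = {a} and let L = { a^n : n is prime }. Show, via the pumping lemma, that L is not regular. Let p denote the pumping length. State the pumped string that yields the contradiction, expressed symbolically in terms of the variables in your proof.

Assume L is regular. Let p be the pumping length given by the pumping lemma.
Let q be a prime with q ≥ p+2 (infinitely many primes exist), and take w = a^q ∈ L with |w| = q ≥ p.
By the pumping lemma, w = xyz with |xy| ≤ p and |y| > 0.
Then y = a^k for some k with 1 ≤ k ≤ p.
Since 1 ≤ k ≤ p, |xz| = q-k. Pump with i = q+1: |xy^{q+1}z| = (q-k)+(q+1)k = q+qk = q(1+k), which is composite (both factors ≥ 2). So xy^{q+1}z = a^{q(1+k)} ∉ L.
This contradicts the pumping lemma, so L is not regular.

a^{q(1+k)}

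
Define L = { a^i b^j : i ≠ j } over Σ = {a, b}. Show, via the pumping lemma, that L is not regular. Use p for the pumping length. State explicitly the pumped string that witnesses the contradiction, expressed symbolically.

a^{p+p!} b^{p+p!}

Assume L is regular. Let p be the pumping length given by the pumping lemma.
Choose w = a^p b^{p+p!}. Since p ≠ p+p!, w ∈ L; and |w| ≥ p.
By the pumping lemma, w = xyz with |xy| ≤ p and |y| ≥ 1.
Because |xy| ≤ p and w begins with p copies of a, we have y = a^k with 1 ≤ k ≤ p.
Since 1 ≤ k ≤ p, k divides p!; set t = 1 + p!/k. Then xy^t z has p + (p!/k)·k = p + p! copies of a. Now the a-count equals the b-count, so i ≠ j fails. So xy^t z = a^{p+p!} b^{p+p!} ∉ L.
Contradiction. Therefore L is not regular.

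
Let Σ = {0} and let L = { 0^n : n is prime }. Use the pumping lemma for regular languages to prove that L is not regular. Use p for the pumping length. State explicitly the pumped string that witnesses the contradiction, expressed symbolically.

0^{q(1+k)}

Suppose for contradiction that L is regular, and let p be the pumping length.
Let q be a prime with q ≥ p+2 (infinitely many primes exist), and take w = 0^q ∈ L with |w| = q ≥ p.
Write w = xyz as guaranteed by the lemma, with |xy| ≤ p and |y| > 0.
Then y = 0^k for some k with 1 ≤ k ≤ p.
Since 1 ≤ k ≤ p, |xz| = q-k. Pump with i = q+1: |xy^{q+1}z| = (q-k)+(q+1)k = q+qk = q(1+k), which is composite (both factors ≥ 2). So xy^{q+1}z = 0^{q(1+k)} ∉ L.
This is a contradiction; hence L is not regular.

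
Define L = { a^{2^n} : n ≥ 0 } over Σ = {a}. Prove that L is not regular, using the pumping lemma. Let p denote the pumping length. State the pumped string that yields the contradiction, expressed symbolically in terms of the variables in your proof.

Assume L is regular; let p be its pumping constant.
Take w = a^{2^p} ∈ L with |w| = 2^p ≥ p.
The pumping lemma gives a decomposition w = xyz where |xy| ≤ p and y is nonempty.
Then y = a^k for some k with 1 ≤ k ≤ p.
Pump with i = 2: xy^2z = a^{2^p+k}. Since 1 ≤ k ≤ p < 2^p, we have 2^p < 2^p+k < 2^{p+1}, so 2^p+k is not a power of 2. So xy^2z ∉ L.
Contradiction. Therefore L is not regular.

a^{2^p+k}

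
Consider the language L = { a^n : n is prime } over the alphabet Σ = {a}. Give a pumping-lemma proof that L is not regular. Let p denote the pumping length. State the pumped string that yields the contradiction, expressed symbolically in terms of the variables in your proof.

a^{q(1+k)}

Toward a contradiction, assume L is regular with pumping length p.
Let q be a prime with q ≥ p+2 (infinitely many primes exist), and take w = a^q ∈ L with |w| = q ≥ p.
The pumping lemma gives a decomposition w = xyz where |xy| ≤ p and y is nonempty.
Then y = a^k for some k with 1 ≤ k ≤ p.
Since 1 ≤ k ≤ p, |xz| = q-k. Pump with i = q+1: |xy^{q+1}z| = (q-k)+(q+1)k = q+qk = q(1+k), which is composite (both factors ≥ 2). So xy^{q+1}z = a^{q(1+k)} ∉ L.
This is a contradiction; hence L is not regular.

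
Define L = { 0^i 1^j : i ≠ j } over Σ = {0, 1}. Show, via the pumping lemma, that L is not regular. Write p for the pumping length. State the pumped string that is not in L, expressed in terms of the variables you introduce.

0^{p+p!} 1^{p+p!}

Assume L is regular; let p be its pumping constant.
Choose w = 0^p 1^{p+p!}. Since p ≠ p+p!, w ∈ L; and |w| ≥ p.
Write w = xyz as guaranteed by the lemma, with |xy| ≤ p and |y| > 0.
Since the first p symbols of w are all 0's and |xy| ≤ p, y lies entirely in the leading 0-block: y = 0^k for some k with 1 ≤ k ≤ p.
Since 1 ≤ k ≤ p, k divides p!; set t = 1 + p!/k. Then xy^t z has p + (p!/k)·k = p + p! copies of 0. Now the 0-count equals the 1-count, so i ≠ j fails. So xy^t z = 0^{p+p!} 1^{p+p!} ∉ L.
Contradiction. Therefore L is not regular.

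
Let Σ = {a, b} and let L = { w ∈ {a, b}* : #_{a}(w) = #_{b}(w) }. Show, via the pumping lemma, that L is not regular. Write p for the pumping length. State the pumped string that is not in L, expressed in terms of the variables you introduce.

Suppose for contradiction that L is regular, and let p be the pumping length.
Choose w = a^p b^p ∈ L with |w| = 2p ≥ p.
By the pumping lemma, w = xyz with |xy| ≤ p and |y| ≥ 1.
Since the first p symbols of w are all a's and |xy| ≤ p, y lies entirely in the leading a-block: y = a^k for some k with 1 ≤ k ≤ p.
Pump with i = 2: xy^2z = a^{p+k} b^p has p+k occurrences of a but only p of b. Since k ≥ 1 the counts differ, so xy^2z ∉ L.
This contradicts the pumping lemma, so L is not regular.

a^{p+k} b^p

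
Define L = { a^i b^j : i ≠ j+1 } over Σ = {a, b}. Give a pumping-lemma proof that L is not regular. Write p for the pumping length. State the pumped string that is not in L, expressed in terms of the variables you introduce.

Suppose for contradiction that L is regular, and let p be the pumping length.
Choose w = a^p b^{p+p!-1}. Since p ≠ (p+p!-1)+1 = p+p!, w ∈ L; and |w| ≥ p.
By the pumping lemma, w = xyz with |xy| ≤ p and y is nonempty.
Because |xy| ≤ p and w begins with p copies of a, we have y = a^k with 1 ≤ k ≤ p.
Since 1 ≤ k ≤ p, k divides p!; set t = 1 + p!/k. Then xy^t z has p + (p!/k)·k = p + p! copies of a. Now the a-count is p+p! and (b-count)+1 = (p+p!-1)+1 = p+p!, so i ≠ j+1 fails. So xy^t z = a^{p+p!} b^{p+p!-1} ∉ L.
This is a contradiction; hence L is not regular.

a^{p+p!} b^{p+p!-1}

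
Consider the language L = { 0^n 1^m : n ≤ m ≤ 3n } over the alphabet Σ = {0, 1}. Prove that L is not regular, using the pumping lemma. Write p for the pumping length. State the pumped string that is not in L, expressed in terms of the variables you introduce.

Assume L is regular; let p be its pumping constant.
Take w = 0^p 1^p ∈ L (since p ≤ p ≤ 3p), with |w| = 2p ≥ p.
Write w = xyz as guaranteed by the lemma, with |xy| ≤ p and |y| ≥ 1.
The first p characters of w are 0's, so xy (and hence y) consists only of 0's. Write y = 0^k, 1 ≤ k ≤ p.
Pump with i = 2: xy^2z = 0^{p+k} 1^p. Now n = p+k > p = m, so the condition n ≤ m fails. Thus xy^2z ∉ L.
This is a contradiction; hence L is not regular.

0^{p+k} 1^p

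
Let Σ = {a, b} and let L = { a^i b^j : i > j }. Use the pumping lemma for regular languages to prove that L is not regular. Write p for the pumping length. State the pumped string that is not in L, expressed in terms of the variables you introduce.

Assume L is regular; let p be its pumping constant.
Choose w = a^{p+1} b^p ∈ L, with |w| = 2p+1 ≥ p.
Write w = xyz as guaranteed by the lemma, with |xy| ≤ p and |y| > 0.
Since the first p symbols of w are all a's and |xy| ≤ p, y lies entirely in the leading a-block: y = a^k for some k with 1 ≤ k ≤ p.
Consider xy^0z = xz = a^{p+1-k} b^p. Since k ≥ 1, the a-count p+1-k is at most p, so i > j fails; thus xz ∉ L.
This contradicts the pumping lemma, so L is not regular.

a^{p+1-k} b^p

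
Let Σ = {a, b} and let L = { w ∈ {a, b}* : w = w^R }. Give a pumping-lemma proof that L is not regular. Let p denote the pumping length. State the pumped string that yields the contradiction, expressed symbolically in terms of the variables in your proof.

a^{p+k} b a^p

Suppose for contradiction that L is regular, and let p be the pumping length.
Take w = a^p b a^p, a palindrome of length 2p+1 ≥ p.
The pumping lemma gives a decomposition w = xyz where |xy| ≤ p and |y| ≥ 1.
The first p characters of w are a's, so xy (and hence y) consists only of a's. Write y = a^k, 1 ≤ k ≤ p.
Pump with i = 2: xy^2z = a^{p+k} b a^p. Its reverse is a^p b a^{p+k}, which differs from xy^2z since k ≥ 1. So xy^2z is not a palindrome and xy^2z ∉ L.
Contradiction. Therefore L is not regular.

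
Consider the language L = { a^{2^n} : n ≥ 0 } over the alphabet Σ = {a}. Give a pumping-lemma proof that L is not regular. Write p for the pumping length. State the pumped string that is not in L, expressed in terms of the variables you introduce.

a^{2^p+k}

Suppose for contradiction that L is regular, and let p be the pumping length.
Take w = a^{2^p} ∈ L with |w| = 2^p ≥ p.
Write w = xyz as guaranteed by the lemma, with |xy| ≤ p and |y| > 0.
Then y = a^k for some k with 1 ≤ k ≤ p.
Pump with i = 2: xy^2z = a^{2^p+k}. Since 1 ≤ k ≤ p < 2^p, we have 2^p < 2^p+k < 2^{p+1}, so 2^p+k is not a power of 2. So xy^2z ∉ L.
Contradiction. Therefore L is not regular.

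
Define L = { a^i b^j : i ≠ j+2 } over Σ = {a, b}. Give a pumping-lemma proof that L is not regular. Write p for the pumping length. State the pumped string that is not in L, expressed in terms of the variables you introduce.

a^{p+p!} b^{p+p!-2}

Suppose for contradiction that L is regular, and let p be the pumping length.
Choose w = a^p b^{p+p!-2}. Since p ≠ (p+p!-2)+2 = p+p!, w ∈ L; and |w| ≥ p.
The pumping lemma gives a decomposition w = xyz where |xy| ≤ p and |y| > 0.
Since the first p symbols of w are all a's and |xy| ≤ p, y lies entirely in the leading a-block: y = a^k for some k with 1 ≤ k ≤ p.
Since 1 ≤ k ≤ p, k divides p!; set t = 1 + p!/k. Then xy^t z has p + (p!/k)·k = p + p! copies of a. Now the a-count is p+p! and (b-count)+2 = (p+p!-2)+2 = p+p!, so i ≠ j+2 fails. So xy^t z = a^{p+p!} b^{p+p!-2} ∉ L.
Contradiction. Therefore L is not regular.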